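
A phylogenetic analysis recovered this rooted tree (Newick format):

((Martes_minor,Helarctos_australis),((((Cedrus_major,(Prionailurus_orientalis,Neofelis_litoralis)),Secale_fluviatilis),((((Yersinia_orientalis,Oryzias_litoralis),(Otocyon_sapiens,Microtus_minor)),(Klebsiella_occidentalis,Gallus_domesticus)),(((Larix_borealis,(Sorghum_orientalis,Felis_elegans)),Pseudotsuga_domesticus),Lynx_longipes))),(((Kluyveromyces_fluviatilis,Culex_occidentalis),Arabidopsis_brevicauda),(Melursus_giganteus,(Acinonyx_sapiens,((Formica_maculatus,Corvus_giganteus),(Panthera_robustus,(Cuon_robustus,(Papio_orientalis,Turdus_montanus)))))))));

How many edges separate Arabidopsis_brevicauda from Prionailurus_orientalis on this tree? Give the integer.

The MRCA of Arabidopsis_brevicauda and Prionailurus_orientalis is the node subtending ((((Cedrus_major,(Prionailurus_orientalis,Neofelis_litoralis)),Secale_fluviatilis),((((Yersinia_orientalis,Oryzias_litoralis),(Otocyon_sapiens,Microtus_minor)),(Klebsiella_occidentalis,Gallus_domesticus)),(((Larix_borealis,(Sorghum_orientalis,Felis_elegans)),Pseudotsuga_domesticus),Lynx_longipes))),(((Kluyveromyces_fluviatilis,Culex_occidentalis),Arabidopsis_brevicauda),(Melursus_giganteus,(Acinonyx_sapiens,((Formica_maculatus,Corvus_giganteus),(Panthera_robustus,(Cuon_robustus,(Papio_orientalis,Turdus_montanus)))))))).
From Arabidopsis_brevicauda up to that node: 3 branches. From Prionailurus_orientalis up to the same node: 5 branches. Total: 3 + 5 = 8.

8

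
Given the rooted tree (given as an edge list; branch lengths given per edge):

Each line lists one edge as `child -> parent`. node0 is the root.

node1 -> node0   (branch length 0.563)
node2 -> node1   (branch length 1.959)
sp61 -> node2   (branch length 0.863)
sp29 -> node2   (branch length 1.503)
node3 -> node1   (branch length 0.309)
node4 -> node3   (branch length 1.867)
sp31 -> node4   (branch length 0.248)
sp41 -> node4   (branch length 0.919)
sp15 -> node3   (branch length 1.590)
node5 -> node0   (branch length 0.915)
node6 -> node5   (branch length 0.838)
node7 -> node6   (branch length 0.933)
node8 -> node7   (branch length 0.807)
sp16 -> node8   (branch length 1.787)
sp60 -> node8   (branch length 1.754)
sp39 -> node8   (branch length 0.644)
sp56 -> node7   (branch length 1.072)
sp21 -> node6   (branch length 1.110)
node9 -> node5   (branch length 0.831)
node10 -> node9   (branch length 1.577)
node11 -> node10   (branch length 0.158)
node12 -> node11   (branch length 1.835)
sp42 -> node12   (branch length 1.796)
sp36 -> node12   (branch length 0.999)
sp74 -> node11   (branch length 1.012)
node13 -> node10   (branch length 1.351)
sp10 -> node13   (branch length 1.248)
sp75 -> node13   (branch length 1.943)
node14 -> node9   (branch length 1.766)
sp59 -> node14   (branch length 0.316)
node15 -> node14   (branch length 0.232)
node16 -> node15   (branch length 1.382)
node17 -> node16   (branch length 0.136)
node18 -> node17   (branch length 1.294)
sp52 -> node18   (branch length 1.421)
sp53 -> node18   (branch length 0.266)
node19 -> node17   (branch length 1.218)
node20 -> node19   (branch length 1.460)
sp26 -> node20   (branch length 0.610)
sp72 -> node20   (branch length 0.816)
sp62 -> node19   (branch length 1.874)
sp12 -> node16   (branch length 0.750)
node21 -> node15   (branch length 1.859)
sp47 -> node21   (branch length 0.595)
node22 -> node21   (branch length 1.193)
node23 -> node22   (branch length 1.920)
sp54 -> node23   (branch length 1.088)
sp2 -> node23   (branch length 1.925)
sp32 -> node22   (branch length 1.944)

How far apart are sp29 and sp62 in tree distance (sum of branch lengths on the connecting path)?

The path runs sp29 → … → MRCA → … → sp62; the MRCA is the root of the tree.
Branch lengths along that path: 1.503 + 1.959 + 0.563 + 0.915 + 0.831 + 1.766 + 0.232 + 1.382 + 0.136 + 1.218 + 1.874 = 12.379.

12.379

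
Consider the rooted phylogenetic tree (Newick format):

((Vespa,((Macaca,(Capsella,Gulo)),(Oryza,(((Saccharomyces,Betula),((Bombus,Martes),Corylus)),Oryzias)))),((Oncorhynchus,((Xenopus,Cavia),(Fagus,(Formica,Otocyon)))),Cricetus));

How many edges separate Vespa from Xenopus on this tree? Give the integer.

The MRCA of Vespa and Xenopus is the root of the tree.
From Vespa up to that node: 2 branches. From Xenopus up to the same node: 5 branches. Total: 2 + 5 = 7.

7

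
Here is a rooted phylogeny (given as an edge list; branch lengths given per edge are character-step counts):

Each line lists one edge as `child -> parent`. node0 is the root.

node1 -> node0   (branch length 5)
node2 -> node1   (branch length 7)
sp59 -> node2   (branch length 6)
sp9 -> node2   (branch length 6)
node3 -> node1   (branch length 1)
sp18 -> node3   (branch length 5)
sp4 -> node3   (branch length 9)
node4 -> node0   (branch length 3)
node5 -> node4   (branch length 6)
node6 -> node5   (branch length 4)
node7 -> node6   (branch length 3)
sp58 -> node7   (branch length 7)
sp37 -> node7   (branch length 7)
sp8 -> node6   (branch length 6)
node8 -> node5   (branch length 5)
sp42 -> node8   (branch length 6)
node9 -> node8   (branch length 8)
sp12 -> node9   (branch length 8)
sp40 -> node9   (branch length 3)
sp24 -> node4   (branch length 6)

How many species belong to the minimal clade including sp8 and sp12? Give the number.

6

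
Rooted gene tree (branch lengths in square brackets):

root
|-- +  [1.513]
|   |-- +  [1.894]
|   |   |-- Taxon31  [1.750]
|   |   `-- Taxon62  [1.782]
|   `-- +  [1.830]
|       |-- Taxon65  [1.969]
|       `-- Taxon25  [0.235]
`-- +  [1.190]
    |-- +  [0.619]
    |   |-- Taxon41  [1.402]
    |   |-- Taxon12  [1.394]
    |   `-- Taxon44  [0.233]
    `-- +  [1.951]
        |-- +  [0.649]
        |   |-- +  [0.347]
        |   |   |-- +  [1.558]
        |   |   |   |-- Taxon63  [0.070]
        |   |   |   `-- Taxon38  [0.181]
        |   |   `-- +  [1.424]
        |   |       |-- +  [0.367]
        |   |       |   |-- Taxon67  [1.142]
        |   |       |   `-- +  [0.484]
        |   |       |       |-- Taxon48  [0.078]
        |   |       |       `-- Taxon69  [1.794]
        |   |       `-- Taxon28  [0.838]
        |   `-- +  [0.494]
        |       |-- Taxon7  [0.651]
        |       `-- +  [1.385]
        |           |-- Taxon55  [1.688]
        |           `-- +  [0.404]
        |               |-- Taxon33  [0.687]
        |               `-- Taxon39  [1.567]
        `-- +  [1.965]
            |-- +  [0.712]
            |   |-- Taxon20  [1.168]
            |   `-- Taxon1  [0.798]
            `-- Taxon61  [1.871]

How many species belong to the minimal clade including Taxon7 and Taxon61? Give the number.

The MRCA of Taxon7 and Taxon61 is the node subtending ((((Taxon63,Taxon38),((Taxon67,(Taxon48,Taxon69)),Taxon28)),(Taxon7,(Taxon55,(Taxon33,Taxon39)))),((Taxon20,Taxon1),Taxon61)).
That clade contains 13 terminal taxa: Taxon1, Taxon20, Taxon28, Taxon33, Taxon38, Taxon39, Taxon48, Taxon55, Taxon61, Taxon63, Taxon67, Taxon69, Taxon7.

13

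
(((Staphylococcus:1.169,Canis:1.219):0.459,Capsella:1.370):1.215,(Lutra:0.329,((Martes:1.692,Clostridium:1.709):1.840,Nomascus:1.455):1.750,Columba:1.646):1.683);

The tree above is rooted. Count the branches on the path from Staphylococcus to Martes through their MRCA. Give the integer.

The MRCA of Staphylococcus and Martes is the root of the tree.
From Staphylococcus up to that node: 3 branches. From Martes up to the same node: 4 branches. Total: 3 + 4 = 7.

7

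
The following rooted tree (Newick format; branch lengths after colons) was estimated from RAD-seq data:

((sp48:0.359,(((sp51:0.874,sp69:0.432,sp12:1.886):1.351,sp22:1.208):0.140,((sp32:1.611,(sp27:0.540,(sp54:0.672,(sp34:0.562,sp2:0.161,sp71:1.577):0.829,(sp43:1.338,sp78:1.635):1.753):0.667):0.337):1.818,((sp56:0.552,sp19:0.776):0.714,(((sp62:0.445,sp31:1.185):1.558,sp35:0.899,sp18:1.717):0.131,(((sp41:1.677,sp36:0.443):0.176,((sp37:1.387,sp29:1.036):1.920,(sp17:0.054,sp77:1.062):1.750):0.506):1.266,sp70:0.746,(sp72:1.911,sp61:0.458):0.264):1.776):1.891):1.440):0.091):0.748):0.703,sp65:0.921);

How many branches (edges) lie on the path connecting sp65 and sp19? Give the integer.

The MRCA of sp65 and sp19 is the root of the tree.
From sp65 up to that node: 1 branch. From sp19 up to the same node: 6 branches. Total: 1 + 6 = 7.

7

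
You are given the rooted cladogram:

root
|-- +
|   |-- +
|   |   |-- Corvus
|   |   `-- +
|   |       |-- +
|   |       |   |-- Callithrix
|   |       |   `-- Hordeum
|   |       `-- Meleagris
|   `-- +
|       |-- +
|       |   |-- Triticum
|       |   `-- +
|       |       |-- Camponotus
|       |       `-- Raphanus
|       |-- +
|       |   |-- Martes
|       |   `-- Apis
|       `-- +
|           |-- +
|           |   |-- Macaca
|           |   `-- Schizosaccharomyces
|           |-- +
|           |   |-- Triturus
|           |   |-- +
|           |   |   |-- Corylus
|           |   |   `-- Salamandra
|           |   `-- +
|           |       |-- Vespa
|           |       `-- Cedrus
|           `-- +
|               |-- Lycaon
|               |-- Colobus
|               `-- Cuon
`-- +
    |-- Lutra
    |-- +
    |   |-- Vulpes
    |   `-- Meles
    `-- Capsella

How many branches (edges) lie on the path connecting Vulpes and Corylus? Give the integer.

The MRCA of Vulpes and Corylus is the root of the tree.
From Vulpes up to that node: 3 branches. From Corylus up to the same node: 6 branches. Total: 3 + 6 = 9.

9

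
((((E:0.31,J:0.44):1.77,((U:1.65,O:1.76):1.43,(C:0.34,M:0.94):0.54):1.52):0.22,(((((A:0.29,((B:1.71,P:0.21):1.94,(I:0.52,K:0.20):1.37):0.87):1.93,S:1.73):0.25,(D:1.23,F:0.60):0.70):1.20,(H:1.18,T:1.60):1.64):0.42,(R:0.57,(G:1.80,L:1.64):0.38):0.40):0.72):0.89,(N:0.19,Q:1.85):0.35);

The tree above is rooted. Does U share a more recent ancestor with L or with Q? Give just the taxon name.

The MRCA of U and L subtends (((E,J),((U,O),(C,M))),(((((A,((B,P),(I,K))),S),(D,F)),(H,T)),(R,(G,L)))) (19 taxa).
The MRCA of U and Q is the root, subtending the entire tree (21 taxa).
The first is nested inside the second, so U shares a more recent common ancestor with L.

L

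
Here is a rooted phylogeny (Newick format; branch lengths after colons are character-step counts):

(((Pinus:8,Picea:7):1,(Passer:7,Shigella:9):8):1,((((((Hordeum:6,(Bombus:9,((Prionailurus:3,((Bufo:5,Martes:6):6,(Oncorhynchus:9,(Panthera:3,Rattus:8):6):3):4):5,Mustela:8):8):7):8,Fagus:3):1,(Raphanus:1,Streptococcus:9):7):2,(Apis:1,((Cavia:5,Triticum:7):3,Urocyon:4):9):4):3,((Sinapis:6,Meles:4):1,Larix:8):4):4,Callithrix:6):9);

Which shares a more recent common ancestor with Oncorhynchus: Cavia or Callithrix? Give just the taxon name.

The MRCA of Oncorhynchus and Cavia subtends ((((Hordeum,(Bombus,((Prionailurus,((Bufo,Martes),(Oncorhynchus,(Panthera,Rattus)))),Mustela))),Fagus),(Raphanus,Streptococcus)),(Apis,((Cavia,Triticum),Urocyon))) (16 taxa).
The MRCA of Oncorhynchus and Callithrix subtends ((((((Hordeum,(Bombus,((Prionailurus,((Bufo,Martes),(Oncorhynchus,(Panthera,Rattus)))),Mustela))),Fagus),(Raphanus,Streptococcus)),(Apis,((Cavia,Triticum),Urocyon))),((Sinapis,Meles),Larix)),Callithrix) (20 taxa).
The first is nested inside the second, so Oncorhynchus shares a more recent common ancestor with Cavia.

Cavia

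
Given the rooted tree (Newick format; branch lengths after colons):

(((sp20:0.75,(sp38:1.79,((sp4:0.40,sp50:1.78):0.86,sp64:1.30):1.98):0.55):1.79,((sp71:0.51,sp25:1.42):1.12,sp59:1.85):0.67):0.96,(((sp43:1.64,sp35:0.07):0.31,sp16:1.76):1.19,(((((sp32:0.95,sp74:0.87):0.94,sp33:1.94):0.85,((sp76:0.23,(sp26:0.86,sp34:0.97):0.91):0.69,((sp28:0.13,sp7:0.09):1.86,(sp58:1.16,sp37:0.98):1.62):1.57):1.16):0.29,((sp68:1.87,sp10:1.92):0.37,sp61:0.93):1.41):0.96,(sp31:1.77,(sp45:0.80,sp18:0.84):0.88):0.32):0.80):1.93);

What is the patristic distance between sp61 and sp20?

9.53

The path runs sp61 → … → MRCA → … → sp20; the MRCA is the root of the tree.
Branch lengths along that path: 0.93 + 1.41 + 0.96 + 0.80 + 1.93 + 0.96 + 1.79 + 0.75 = 9.53.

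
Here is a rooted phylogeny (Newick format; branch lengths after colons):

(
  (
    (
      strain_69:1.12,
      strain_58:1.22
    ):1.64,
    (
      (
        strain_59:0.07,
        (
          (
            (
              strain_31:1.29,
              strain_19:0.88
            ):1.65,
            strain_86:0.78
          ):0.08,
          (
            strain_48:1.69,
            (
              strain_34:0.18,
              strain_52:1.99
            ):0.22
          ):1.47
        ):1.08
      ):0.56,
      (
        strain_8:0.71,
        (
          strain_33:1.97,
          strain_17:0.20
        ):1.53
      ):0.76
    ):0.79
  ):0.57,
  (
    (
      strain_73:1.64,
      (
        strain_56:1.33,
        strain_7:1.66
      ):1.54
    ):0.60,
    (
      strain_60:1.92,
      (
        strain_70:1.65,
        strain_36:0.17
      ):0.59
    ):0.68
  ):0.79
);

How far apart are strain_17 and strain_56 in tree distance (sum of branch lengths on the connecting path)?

8.11

The path runs strain_17 → … → MRCA → … → strain_56; the MRCA is the root of the tree.
Branch lengths along that path: 0.20 + 1.53 + 0.76 + 0.79 + 0.57 + 0.79 + 0.60 + 1.54 + 1.33 = 8.11.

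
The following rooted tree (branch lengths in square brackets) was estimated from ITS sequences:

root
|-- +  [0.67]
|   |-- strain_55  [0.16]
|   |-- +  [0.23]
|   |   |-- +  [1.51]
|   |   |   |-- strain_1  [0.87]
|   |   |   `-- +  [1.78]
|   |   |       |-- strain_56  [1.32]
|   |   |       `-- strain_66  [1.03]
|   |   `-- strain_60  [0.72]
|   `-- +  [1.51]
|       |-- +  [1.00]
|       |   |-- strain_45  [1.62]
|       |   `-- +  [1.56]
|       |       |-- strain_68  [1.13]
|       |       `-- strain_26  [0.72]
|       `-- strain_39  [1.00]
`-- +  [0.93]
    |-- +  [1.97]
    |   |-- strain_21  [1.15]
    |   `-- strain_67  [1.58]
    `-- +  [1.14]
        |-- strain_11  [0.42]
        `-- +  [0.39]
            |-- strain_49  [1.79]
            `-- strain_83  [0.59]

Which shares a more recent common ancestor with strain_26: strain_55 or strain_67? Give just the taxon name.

strain_55

The MRCA of strain_26 and strain_55 subtends (strain_55,((strain_1,(strain_56,strain_66)),strain_60),((strain_45,(strain_68,strain_26)),strain_39)) (9 taxa).
The MRCA of strain_26 and strain_67 is the root, subtending the entire tree (14 taxa).
The first is nested inside the second, so strain_26 shares a more recent common ancestor with strain_55.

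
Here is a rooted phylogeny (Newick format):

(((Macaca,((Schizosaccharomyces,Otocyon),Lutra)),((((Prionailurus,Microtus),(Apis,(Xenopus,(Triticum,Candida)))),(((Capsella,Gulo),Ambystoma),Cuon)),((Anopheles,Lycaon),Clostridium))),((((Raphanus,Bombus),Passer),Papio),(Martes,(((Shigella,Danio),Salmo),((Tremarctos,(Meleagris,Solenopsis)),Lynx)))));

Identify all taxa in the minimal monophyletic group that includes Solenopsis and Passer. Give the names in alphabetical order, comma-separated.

Tracing Solenopsis: it sits inside (Meleagris,Solenopsis).
Tracing Passer: it sits inside ((Raphanus,Bombus),Passer).
The smallest clade enclosing both is ((((Raphanus,Bombus),Passer),Papio),(Martes,(((Shigella,Danio),Salmo),((Tremarctos,(Meleagris,Solenopsis)),Lynx)))); the answer is its 12 terminal taxa in alphabetical order.

Bombus, Danio, Lynx, Martes, Meleagris, Papio, Passer, Raphanus, Salmo, Shigella, Solenopsis, Tremarctos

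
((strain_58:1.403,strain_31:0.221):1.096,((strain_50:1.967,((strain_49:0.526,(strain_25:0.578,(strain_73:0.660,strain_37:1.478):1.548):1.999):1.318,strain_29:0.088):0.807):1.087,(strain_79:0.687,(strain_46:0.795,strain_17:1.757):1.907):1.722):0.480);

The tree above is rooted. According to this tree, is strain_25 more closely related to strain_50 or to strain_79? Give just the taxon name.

strain_50

The MRCA of strain_25 and strain_50 subtends (strain_50,((strain_49,(strain_25,(strain_73,strain_37))),strain_29)) (6 taxa).
The MRCA of strain_25 and strain_79 subtends ((strain_50,((strain_49,(strain_25,(strain_73,strain_37))),strain_29)),(strain_79,(strain_46,strain_17))) (9 taxa).
The first is nested inside the second, so strain_25 shares a more recent common ancestor with strain_50.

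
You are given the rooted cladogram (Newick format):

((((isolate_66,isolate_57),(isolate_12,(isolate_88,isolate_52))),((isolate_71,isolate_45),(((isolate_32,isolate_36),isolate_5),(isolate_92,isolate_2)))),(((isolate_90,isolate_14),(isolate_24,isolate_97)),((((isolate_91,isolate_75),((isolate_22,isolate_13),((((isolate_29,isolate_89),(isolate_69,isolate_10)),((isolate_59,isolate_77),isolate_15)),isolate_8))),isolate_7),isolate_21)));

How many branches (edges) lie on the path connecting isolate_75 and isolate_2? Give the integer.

11

The MRCA of isolate_75 and isolate_2 is the root of the tree.
From isolate_75 up to that node: 6 branches. From isolate_2 up to the same node: 5 branches. Total: 6 + 5 = 11.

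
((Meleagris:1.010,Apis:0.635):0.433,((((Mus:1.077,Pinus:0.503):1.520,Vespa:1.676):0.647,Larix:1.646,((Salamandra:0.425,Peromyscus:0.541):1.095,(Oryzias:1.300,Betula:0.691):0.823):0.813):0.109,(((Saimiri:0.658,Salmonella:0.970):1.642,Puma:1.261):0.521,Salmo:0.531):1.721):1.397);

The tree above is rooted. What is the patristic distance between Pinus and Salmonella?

The path runs Pinus → … → MRCA → … → Salmonella; the MRCA is the node subtending ((((Mus,Pinus),Vespa),Larix,((Salamandra,Peromyscus),(Oryzias,Betula))),(((Saimiri,Salmonella),Puma),Salmo)).
Branch lengths along that path: 0.503 + 1.520 + 0.647 + 0.109 + 1.721 + 0.521 + 1.642 + 0.970 = 7.633.

7.633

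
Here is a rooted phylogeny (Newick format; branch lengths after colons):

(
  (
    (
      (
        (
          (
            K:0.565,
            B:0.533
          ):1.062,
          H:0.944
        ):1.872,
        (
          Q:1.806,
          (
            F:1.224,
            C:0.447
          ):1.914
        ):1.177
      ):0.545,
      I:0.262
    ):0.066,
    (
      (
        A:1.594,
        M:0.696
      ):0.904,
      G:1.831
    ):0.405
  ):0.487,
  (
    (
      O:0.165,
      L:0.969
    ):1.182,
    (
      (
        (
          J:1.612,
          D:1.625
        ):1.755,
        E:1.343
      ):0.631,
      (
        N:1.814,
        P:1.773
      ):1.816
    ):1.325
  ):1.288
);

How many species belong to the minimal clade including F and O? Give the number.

17

The MRCA of F and O is the root, so the clade is the entire tree.
That clade contains 17 terminal taxa: A, B, C, D, E, F, G, H, I, J, K, L, M, N, O, P, Q.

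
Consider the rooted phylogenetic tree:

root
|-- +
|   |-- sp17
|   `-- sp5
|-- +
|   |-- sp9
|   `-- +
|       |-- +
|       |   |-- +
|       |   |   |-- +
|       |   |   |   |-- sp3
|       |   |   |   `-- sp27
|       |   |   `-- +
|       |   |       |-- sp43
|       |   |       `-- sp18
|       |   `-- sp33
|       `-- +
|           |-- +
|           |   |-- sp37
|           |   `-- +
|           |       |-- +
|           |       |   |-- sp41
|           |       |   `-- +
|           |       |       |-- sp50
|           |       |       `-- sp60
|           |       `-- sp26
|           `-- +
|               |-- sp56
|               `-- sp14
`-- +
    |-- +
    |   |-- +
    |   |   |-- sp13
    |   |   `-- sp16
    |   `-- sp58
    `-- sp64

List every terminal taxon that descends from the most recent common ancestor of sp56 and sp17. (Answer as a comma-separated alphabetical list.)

sp13, sp14, sp16, sp17, sp18, sp26, sp27, sp3, sp33, sp37, sp41, sp43, sp5, sp50, sp56, sp58, sp60, sp64, sp9

Tracing sp56: it sits inside (sp56,sp14).
Tracing sp17: it sits inside (sp17,sp5).
The smallest clade enclosing both is the whole tree (their MRCA is the root), so the answer is all 19 tips in alphabetical order.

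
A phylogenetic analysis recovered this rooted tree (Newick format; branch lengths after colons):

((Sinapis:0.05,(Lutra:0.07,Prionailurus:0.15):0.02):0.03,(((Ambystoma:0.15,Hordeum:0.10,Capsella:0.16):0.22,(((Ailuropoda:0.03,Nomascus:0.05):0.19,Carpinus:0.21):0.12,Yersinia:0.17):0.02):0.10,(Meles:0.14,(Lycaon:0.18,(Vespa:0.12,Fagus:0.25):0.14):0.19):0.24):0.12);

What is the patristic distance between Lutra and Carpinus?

0.69

The path runs Lutra → … → MRCA → … → Carpinus; the MRCA is the root of the tree.
Branch lengths along that path: 0.07 + 0.02 + 0.03 + 0.12 + 0.10 + 0.02 + 0.12 + 0.21 = 0.69.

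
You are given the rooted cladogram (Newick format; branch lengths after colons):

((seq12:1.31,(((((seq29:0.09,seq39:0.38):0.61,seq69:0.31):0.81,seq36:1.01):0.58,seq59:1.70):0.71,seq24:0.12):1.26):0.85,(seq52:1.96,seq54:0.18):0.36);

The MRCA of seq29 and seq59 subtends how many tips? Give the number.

5

The MRCA of seq29 and seq59 is the node subtending ((((seq29,seq39),seq69),seq36),seq59).
That clade contains 5 terminal taxa: seq29, seq36, seq39, seq59, seq69.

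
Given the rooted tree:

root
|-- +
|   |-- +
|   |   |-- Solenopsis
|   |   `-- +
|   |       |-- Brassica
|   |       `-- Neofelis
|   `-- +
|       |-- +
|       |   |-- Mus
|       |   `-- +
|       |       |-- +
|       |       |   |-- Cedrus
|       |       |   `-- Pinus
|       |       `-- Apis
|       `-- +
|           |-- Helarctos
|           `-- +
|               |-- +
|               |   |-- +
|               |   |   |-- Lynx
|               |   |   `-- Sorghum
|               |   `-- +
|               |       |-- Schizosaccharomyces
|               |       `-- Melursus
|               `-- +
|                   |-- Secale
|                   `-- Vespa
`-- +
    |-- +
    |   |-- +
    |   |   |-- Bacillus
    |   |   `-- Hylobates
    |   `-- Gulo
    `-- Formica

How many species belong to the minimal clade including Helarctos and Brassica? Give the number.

14

The MRCA of Helarctos and Brassica is the node subtending ((Solenopsis,(Brassica,Neofelis)),((Mus,((Cedrus,Pinus),Apis)),(Helarctos,(((Lynx,Sorghum),(Schizosaccharomyces,Melursus)),(Secale,Vespa))))).
That clade contains 14 terminal taxa: Apis, Brassica, Cedrus, Helarctos, Lynx, Melursus, Mus, Neofelis, Pinus, Schizosaccharomyces, Secale, Solenopsis, Sorghum, Vespa.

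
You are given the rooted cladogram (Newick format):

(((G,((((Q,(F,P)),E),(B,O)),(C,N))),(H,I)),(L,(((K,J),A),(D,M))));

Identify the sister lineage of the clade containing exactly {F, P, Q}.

E

The clade containing exactly {F, P, Q} attaches to the tree at the node subtending ((Q,(F,P)),E).
The other lineage descending from that same node — the sister group — is the single tip E.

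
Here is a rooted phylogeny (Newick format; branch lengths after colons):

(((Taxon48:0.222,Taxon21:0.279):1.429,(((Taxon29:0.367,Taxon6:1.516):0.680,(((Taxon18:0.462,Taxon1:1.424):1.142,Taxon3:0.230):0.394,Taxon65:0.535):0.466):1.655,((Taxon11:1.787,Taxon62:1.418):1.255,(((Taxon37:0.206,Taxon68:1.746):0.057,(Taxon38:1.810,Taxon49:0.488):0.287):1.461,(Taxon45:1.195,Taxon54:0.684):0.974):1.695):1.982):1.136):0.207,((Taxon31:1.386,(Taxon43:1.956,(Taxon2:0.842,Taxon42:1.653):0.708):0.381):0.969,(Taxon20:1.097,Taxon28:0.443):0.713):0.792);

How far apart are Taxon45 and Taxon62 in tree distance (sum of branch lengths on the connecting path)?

The path runs Taxon45 → … → MRCA → … → Taxon62; the MRCA is the node subtending ((Taxon11,Taxon62),(((Taxon37,Taxon68),(Taxon38,Taxon49)),(Taxon45,Taxon54))).
Branch lengths along that path: 1.195 + 0.974 + 1.695 + 1.255 + 1.418 = 6.537.

6.537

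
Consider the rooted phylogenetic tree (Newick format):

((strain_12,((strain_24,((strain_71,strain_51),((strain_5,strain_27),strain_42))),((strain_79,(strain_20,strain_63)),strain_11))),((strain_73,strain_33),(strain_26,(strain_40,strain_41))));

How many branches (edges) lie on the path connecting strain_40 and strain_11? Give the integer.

8

The MRCA of strain_40 and strain_11 is the root of the tree.
From strain_40 up to that node: 4 branches. From strain_11 up to the same node: 4 branches. Total: 4 + 4 = 8.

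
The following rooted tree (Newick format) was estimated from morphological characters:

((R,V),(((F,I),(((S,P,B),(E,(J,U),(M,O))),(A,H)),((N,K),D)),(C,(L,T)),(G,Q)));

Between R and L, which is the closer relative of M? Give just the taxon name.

L

The MRCA of M and L subtends (((F,I),(((S,P,B),(E,(J,U),(M,O))),(A,H)),((N,K),D)),(C,(L,T)),(G,Q)) (20 taxa).
The MRCA of M and R is the root, subtending the entire tree (22 taxa).
The first is nested inside the second, so M shares a more recent common ancestor with L.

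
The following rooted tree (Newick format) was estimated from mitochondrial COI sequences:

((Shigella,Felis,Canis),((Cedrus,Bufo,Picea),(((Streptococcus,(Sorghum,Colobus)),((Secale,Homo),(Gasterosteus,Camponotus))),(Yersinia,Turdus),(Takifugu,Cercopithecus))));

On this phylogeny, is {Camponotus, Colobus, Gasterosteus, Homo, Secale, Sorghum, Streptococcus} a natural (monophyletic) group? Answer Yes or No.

Yes

The most recent common ancestor of these taxa subtends ((Streptococcus,(Sorghum,Colobus)),((Secale,Homo),(Gasterosteus,Camponotus))).
That clade has exactly 7 tips — every listed taxon and nothing else — so the group is monophyletic.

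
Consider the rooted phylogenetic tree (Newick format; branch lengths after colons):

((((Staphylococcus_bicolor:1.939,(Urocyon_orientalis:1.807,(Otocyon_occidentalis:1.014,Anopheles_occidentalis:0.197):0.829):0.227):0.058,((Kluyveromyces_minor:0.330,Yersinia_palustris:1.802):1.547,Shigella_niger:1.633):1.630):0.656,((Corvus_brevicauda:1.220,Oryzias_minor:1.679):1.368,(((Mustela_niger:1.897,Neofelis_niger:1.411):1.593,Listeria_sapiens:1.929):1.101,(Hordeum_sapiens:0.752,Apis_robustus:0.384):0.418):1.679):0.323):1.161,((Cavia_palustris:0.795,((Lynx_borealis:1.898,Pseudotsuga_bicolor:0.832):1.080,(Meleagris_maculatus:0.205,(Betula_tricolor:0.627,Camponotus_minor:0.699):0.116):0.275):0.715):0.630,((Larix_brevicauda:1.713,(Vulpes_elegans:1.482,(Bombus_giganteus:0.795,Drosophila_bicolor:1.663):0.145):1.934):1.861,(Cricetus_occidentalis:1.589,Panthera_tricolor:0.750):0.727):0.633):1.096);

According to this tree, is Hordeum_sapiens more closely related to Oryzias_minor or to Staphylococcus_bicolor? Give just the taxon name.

The MRCA of Hordeum_sapiens and Oryzias_minor subtends ((Corvus_brevicauda,Oryzias_minor),(((Mustela_niger,Neofelis_niger),Listeria_sapiens),(Hordeum_sapiens,Apis_robustus))) (7 taxa).
The MRCA of Hordeum_sapiens and Staphylococcus_bicolor subtends (((Staphylococcus_bicolor,(Urocyon_orientalis,(Otocyon_occidentalis,Anopheles_occidentalis))),((Kluyveromyces_minor,Yersinia_palustris),Shigella_niger)),((Corvus_brevicauda,Oryzias_minor),(((Mustela_niger,Neofelis_niger),Listeria_sapiens),(Hordeum_sapiens,Apis_robustus)))) (14 taxa).
The first is nested inside the second, so Hordeum_sapiens shares a more recent common ancestor with Oryzias_minor.

Oryzias_minor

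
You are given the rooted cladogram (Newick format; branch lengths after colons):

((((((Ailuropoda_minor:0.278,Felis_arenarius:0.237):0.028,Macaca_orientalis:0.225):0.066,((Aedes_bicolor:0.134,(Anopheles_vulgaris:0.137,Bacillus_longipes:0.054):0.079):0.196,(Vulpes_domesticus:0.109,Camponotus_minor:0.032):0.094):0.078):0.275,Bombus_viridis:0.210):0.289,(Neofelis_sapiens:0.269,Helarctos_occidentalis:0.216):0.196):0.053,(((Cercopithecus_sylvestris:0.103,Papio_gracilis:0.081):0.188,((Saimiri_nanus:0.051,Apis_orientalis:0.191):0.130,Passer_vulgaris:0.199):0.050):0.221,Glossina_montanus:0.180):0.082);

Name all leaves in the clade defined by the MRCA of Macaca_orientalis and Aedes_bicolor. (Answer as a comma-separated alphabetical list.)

Tracing Macaca_orientalis: it sits inside ((Ailuropoda_minor,Felis_arenarius),Macaca_orientalis).
Tracing Aedes_bicolor: it sits inside (Aedes_bicolor,(Anopheles_vulgaris,Bacillus_longipes)).
The smallest clade enclosing both is (((Ailuropoda_minor,Felis_arenarius),Macaca_orientalis),((Aedes_bicolor,(Anopheles_vulgaris,Bacillus_longipes)),(Vulpes_domesticus,Camponotus_minor))); the answer is its 8 terminal taxa in alphabetical order.

Aedes_bicolor, Ailuropoda_minor, Anopheles_vulgaris, Bacillus_longipes, Camponotus_minor, Felis_arenarius, Macaca_orientalis, Vulpes_domesticus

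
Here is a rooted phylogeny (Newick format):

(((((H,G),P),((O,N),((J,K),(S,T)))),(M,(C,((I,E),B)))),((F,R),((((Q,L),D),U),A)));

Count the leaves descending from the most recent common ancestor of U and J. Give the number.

The MRCA of U and J is the root, so the clade is the entire tree.
That clade contains 21 terminal taxa: A, B, C, D, E, F, G, H, I, J, K, L, M, N, O, P, Q, R, S, T, U.

21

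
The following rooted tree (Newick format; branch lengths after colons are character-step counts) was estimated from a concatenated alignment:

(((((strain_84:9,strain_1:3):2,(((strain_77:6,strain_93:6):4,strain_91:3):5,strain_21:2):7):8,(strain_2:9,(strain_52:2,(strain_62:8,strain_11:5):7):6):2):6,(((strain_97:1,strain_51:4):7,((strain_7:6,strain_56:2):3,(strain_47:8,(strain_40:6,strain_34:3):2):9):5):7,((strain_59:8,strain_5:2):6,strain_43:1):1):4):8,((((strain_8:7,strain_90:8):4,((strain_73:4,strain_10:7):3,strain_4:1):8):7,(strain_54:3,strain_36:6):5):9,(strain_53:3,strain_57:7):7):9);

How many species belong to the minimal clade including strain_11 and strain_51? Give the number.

20

The MRCA of strain_11 and strain_51 is the node subtending ((((strain_84,strain_1),(((strain_77,strain_93),strain_91),strain_21)),(strain_2,(strain_52,(strain_62,strain_11)))),(((strain_97,strain_51),((strain_7,strain_56),(strain_47,(strain_40,strain_34)))),((strain_59,strain_5),strain_43))).
That clade contains 20 terminal taxa: strain_1, strain_11, strain_2, strain_21, strain_34, strain_40, strain_43, strain_47, strain_5, strain_51, strain_52, strain_56, strain_59, strain_62, strain_7, strain_77, strain_84, strain_91, strain_93, strain_97.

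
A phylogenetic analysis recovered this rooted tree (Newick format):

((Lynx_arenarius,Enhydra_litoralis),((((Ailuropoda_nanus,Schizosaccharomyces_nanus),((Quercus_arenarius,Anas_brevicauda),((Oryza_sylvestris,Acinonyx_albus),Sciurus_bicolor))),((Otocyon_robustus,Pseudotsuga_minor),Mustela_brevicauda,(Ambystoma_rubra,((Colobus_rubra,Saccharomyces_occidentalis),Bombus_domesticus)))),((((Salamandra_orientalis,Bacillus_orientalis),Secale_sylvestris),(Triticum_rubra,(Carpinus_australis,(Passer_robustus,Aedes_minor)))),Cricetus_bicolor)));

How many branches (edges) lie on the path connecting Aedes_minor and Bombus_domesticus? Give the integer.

The MRCA of Aedes_minor and Bombus_domesticus is the node subtending ((((Ailuropoda_nanus,Schizosaccharomyces_nanus),((Quercus_arenarius,Anas_brevicauda),((Oryza_sylvestris,Acinonyx_albus),Sciurus_bicolor))),((Otocyon_robustus,Pseudotsuga_minor),Mustela_brevicauda,(Ambystoma_rubra,((Colobus_rubra,Saccharomyces_occidentalis),Bombus_domesticus)))),((((Salamandra_orientalis,Bacillus_orientalis),Secale_sylvestris),(Triticum_rubra,(Carpinus_australis,(Passer_robustus,Aedes_minor)))),Cricetus_bicolor)).
From Aedes_minor up to that node: 6 branches. From Bombus_domesticus up to the same node: 5 branches. Total: 6 + 5 = 11.

11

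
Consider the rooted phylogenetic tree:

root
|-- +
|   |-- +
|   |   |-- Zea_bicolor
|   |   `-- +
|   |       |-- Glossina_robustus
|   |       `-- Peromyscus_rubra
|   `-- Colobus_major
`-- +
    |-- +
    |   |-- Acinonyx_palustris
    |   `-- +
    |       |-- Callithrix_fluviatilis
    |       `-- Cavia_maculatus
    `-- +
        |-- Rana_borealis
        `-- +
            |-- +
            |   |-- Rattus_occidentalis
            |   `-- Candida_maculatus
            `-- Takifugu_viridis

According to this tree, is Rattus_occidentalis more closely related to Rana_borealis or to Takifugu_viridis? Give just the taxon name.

The MRCA of Rattus_occidentalis and Takifugu_viridis subtends ((Rattus_occidentalis,Candida_maculatus),Takifugu_viridis) (3 taxa).
The MRCA of Rattus_occidentalis and Rana_borealis subtends (Rana_borealis,((Rattus_occidentalis,Candida_maculatus),Takifugu_viridis)) (4 taxa).
The first is nested inside the second, so Rattus_occidentalis shares a more recent common ancestor with Takifugu_viridis.

Takifugu_viridis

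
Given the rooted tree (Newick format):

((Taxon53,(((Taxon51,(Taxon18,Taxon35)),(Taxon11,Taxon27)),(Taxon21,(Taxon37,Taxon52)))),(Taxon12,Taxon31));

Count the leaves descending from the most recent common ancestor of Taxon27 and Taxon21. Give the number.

The MRCA of Taxon27 and Taxon21 is the node subtending (((Taxon51,(Taxon18,Taxon35)),(Taxon11,Taxon27)),(Taxon21,(Taxon37,Taxon52))).
That clade contains 8 terminal taxa: Taxon11, Taxon18, Taxon21, Taxon27, Taxon35, Taxon37, Taxon51, Taxon52.

8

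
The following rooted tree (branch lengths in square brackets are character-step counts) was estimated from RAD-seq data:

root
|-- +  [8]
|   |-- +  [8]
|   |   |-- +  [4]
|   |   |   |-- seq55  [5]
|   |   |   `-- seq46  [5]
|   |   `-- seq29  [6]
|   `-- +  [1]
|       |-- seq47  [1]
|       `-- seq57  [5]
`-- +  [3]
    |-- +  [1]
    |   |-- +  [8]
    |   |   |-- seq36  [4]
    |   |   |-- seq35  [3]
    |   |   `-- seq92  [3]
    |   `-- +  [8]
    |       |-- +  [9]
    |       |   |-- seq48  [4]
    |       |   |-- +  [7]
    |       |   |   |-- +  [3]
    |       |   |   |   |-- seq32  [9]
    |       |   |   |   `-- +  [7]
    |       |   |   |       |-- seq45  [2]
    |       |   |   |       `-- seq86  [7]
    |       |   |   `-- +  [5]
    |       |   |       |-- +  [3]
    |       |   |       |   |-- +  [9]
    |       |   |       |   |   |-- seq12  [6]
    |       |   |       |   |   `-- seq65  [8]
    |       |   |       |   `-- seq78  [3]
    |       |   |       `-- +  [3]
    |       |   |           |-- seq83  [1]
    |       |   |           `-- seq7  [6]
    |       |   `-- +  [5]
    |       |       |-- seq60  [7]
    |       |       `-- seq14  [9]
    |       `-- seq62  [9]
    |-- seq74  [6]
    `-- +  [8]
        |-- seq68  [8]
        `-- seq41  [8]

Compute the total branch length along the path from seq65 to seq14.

The path runs seq65 → … → MRCA → … → seq14; the MRCA is the node subtending (seq48,((seq32,(seq45,seq86)),(((seq12,seq65),seq78),(seq83,seq7))),(seq60,seq14)).
Branch lengths along that path: 8 + 9 + 3 + 5 + 7 + 5 + 9 = 46.

46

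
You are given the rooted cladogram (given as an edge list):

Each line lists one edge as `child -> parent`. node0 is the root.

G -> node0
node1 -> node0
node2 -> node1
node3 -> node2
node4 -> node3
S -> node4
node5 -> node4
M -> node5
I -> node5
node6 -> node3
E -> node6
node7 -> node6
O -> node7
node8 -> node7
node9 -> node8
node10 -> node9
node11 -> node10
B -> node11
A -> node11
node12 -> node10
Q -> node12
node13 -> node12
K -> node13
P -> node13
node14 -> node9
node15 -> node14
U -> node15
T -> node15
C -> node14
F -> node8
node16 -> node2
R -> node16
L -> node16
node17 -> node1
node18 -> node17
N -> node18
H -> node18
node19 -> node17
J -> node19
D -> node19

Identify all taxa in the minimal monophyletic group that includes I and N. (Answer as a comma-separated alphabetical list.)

A, B, C, D, E, F, H, I, J, K, L, M, N, O, P, Q, R, S, T, U

Tracing I: it sits inside (M,I).
Tracing N: it sits inside (N,H).
The smallest clade enclosing both is ((((S,(M,I)),(E,(O,((((B,A),(Q,(K,P))),((U,T),C)),F)))),(R,L)),((N,H),(J,D))); the answer is its 20 terminal taxa in alphabetical order.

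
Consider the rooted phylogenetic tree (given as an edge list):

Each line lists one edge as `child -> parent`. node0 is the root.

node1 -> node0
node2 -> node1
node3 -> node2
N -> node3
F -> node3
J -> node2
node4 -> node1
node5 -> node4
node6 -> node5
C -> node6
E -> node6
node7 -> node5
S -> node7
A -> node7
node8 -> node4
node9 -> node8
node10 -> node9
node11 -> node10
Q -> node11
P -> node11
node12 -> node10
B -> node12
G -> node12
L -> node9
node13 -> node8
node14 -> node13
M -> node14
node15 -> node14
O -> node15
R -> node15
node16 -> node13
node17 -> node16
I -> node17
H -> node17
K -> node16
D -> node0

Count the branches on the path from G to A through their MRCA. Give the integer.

8

The MRCA of G and A is the node subtending (((C,E),(S,A)),((((Q,P),(B,G)),L),((M,(O,R)),((I,H),K)))).
From G up to that node: 5 branches. From A up to the same node: 3 branches. Total: 5 + 3 = 8.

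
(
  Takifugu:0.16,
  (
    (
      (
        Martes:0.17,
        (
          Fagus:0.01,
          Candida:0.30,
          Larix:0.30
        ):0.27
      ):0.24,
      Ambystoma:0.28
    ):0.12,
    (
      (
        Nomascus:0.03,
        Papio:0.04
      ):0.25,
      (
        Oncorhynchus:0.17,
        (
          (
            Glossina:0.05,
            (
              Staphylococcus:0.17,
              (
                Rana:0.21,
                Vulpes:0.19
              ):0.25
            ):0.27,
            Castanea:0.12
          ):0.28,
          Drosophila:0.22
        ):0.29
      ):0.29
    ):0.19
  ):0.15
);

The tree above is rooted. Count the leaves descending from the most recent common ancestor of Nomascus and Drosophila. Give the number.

9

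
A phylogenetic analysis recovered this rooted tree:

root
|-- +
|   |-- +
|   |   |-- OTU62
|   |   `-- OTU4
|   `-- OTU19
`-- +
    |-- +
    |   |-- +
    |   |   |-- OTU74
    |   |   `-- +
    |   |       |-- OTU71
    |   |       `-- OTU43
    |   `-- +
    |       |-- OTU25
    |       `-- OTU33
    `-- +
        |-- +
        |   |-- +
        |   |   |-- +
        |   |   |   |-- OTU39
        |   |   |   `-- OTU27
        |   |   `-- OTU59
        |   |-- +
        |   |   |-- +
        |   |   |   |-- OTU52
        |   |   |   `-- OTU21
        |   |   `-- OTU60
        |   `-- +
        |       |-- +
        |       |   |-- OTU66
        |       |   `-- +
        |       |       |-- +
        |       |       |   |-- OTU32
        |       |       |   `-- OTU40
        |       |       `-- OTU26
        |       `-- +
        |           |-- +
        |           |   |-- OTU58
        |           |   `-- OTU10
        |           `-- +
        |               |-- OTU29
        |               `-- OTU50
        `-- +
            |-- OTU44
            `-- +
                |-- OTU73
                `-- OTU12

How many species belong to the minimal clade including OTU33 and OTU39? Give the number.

22

The MRCA of OTU33 and OTU39 is the node subtending (((OTU74,(OTU71,OTU43)),(OTU25,OTU33)),((((OTU39,OTU27),OTU59),((OTU52,OTU21),OTU60),((OTU66,((OTU32,OTU40),OTU26)),((OTU58,OTU10),(OTU29,OTU50)))),(OTU44,(OTU73,OTU12)))).
That clade contains 22 terminal taxa: OTU10, OTU12, OTU21, OTU25, OTU26, OTU27, OTU29, OTU32, OTU33, OTU39, OTU40, OTU43, OTU44, OTU50, OTU52, OTU58, OTU59, OTU60, OTU66, OTU71, OTU73, OTU74.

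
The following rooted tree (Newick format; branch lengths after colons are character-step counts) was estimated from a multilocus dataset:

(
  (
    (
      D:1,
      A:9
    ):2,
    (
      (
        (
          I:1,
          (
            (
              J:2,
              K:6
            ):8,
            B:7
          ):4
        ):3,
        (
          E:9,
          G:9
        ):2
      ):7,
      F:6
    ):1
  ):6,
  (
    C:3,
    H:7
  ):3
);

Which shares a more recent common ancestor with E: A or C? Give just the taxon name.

A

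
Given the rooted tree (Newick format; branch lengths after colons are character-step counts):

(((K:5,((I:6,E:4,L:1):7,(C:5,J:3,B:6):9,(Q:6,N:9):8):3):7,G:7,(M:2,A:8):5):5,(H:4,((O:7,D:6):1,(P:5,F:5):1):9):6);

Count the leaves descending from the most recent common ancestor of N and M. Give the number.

The MRCA of N and M is the node subtending ((K,((I,E,L),(C,J,B),(Q,N))),G,(M,A)).
That clade contains 12 terminal taxa: A, B, C, E, G, I, J, K, L, M, N, Q.

12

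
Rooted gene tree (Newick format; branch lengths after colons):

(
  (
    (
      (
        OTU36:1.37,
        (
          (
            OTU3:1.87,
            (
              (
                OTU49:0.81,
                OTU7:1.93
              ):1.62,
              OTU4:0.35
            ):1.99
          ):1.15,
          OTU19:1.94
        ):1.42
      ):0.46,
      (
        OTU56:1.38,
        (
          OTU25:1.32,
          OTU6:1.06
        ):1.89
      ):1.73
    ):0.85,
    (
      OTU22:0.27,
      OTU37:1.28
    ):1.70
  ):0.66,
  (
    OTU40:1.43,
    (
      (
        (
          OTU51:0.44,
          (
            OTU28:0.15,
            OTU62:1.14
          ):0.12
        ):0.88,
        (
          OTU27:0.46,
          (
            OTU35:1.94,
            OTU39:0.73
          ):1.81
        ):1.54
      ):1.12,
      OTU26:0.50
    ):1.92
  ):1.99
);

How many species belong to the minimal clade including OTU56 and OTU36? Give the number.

The MRCA of OTU56 and OTU36 is the node subtending ((OTU36,((OTU3,((OTU49,OTU7),OTU4)),OTU19)),(OTU56,(OTU25,OTU6))).
That clade contains 9 terminal taxa: OTU19, OTU25, OTU3, OTU36, OTU4, OTU49, OTU56, OTU6, OTU7.

9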